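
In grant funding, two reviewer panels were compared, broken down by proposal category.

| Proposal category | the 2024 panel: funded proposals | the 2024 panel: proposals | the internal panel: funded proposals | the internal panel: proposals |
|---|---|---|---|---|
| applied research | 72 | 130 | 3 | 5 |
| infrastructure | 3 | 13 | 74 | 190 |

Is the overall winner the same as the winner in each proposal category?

Applied research: the 2024 panel 72/130 = 55.4%, the internal panel 3/5 = 60.0% → the internal panel
Infrastructure: the 2024 panel 3/13 = 23.1%, the internal panel 74/190 = 38.9% → the internal panel
Overall: the 2024 panel 75/143 = 52.4%, the internal panel 77/195 = 39.5% → the 2024 panel
The internal panel wins each proposal group but the 2024 panel wins overall — the comparison reverses. The internal panel's proposals skew toward infrastructure, which has a lower base rate.

No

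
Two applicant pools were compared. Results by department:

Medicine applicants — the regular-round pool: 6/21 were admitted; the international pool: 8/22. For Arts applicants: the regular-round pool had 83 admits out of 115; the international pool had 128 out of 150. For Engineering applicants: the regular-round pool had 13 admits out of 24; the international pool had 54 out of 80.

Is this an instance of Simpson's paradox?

Medicine: the regular-round pool 6/21 = 28.6%, the international pool 8/22 = 36.4% → the international pool
Arts: the regular-round pool 83/115 = 72.2%, the international pool 128/150 = 85.3% → the international pool
Engineering: the regular-round pool 13/24 = 54.2%, the international pool 54/80 = 67.5% → the international pool
Overall: the regular-round pool 102/160 = 63.8%, the international pool 190/252 = 75.4% → the international pool
The international pool wins overall and in every department group — no reversal.

No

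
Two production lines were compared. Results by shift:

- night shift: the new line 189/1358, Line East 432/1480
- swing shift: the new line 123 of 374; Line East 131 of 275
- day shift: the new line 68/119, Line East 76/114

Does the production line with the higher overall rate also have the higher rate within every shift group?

Yes

Night shift: the new line 189/1358 = 13.9%, Line East 432/1480 = 29.2% → Line East
Swing shift: the new line 123/374 = 32.9%, Line East 131/275 = 47.6% → Line East
Day shift: the new line 68/119 = 57.1%, Line East 76/114 = 66.7% → Line East
Overall: the new line 380/1851 = 20.5%, Line East 639/1869 = 34.2% → Line East
Line East wins overall and in every shift group — no reversal.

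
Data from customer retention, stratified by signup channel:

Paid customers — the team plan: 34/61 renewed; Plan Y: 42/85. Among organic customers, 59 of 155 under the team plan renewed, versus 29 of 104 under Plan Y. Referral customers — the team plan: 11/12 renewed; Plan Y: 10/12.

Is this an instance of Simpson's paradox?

No

Paid: the team plan 34/61 = 55.7%, Plan Y 42/85 = 49.4% → the team plan
Organic: the team plan 59/155 = 38.1%, Plan Y 29/104 = 27.9% → the team plan
Referral: the team plan 11/12 = 91.7%, Plan Y 10/12 = 83.3% → the team plan
Overall: the team plan 104/228 = 45.6%, Plan Y 81/201 = 40.3% → the team plan
The team plan wins overall and in every signup group — no reversal.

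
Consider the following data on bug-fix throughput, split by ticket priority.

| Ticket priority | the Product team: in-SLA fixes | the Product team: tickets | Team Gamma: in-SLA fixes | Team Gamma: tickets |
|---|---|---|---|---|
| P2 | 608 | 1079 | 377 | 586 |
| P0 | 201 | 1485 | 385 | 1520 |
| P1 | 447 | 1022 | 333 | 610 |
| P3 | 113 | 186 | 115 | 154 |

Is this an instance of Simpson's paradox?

No

P2: the Product team 608/1079 = 56.3%, Team Gamma 377/586 = 64.3% → Team Gamma
P0: the Product team 201/1485 = 13.5%, Team Gamma 385/1520 = 25.3% → Team Gamma
P1: the Product team 447/1022 = 43.7%, Team Gamma 333/610 = 54.6% → Team Gamma
P3: the Product team 113/186 = 60.8%, Team Gamma 115/154 = 74.7% → Team Gamma
Overall: the Product team 1369/3772 = 36.3%, Team Gamma 1210/2870 = 42.2% → Team Gamma
Team Gamma wins overall and in every ticket group — no reversal.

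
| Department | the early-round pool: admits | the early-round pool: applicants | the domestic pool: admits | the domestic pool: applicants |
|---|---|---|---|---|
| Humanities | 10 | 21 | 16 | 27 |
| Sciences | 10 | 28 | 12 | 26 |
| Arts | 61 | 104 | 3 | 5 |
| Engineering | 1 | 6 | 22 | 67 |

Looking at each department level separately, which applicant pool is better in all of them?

Humanities: the early-round pool 10/21 = 47.6%, the domestic pool 16/27 = 59.3% → the domestic pool
Sciences: the early-round pool 10/28 = 35.7%, the domestic pool 12/26 = 46.2% → the domestic pool
Arts: the early-round pool 61/104 = 58.7%, the domestic pool 3/5 = 60.0% → the domestic pool
Engineering: the early-round pool 1/6 = 16.7%, the domestic pool 22/67 = 32.8% → the domestic pool
The domestic pool has the higher rate in all 4 groups.

the domestic pool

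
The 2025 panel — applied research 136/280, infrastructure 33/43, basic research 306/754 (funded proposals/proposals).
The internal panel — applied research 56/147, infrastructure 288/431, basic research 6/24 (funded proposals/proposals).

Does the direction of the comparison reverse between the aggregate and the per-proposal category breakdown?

Applied research: the 2025 panel 136/280 = 48.6%, the internal panel 56/147 = 38.1% → the 2025 panel
Infrastructure: the 2025 panel 33/43 = 76.7%, the internal panel 288/431 = 66.8% → the 2025 panel
Basic research: the 2025 panel 306/754 = 40.6%, the internal panel 6/24 = 25.0% → the 2025 panel
Overall: the 2025 panel 475/1077 = 44.1%, the internal panel 350/602 = 58.1% → the internal panel
The 2025 panel wins each proposal group but the internal panel wins overall — the comparison reverses. The 2025 panel's proposals skew toward basic research, which has a lower base rate.

Yes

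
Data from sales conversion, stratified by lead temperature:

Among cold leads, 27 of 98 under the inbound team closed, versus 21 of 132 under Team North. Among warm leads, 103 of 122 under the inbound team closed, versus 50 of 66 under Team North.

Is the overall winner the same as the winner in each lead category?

Yes

Cold: the inbound team 27/98 = 27.6%, Team North 21/132 = 15.9% → the inbound team
Warm: the inbound team 103/122 = 84.4%, Team North 50/66 = 75.8% → the inbound team
Overall: the inbound team 130/220 = 59.1%, Team North 71/198 = 35.9% → the inbound team
The inbound team wins overall and in every lead group — no reversal.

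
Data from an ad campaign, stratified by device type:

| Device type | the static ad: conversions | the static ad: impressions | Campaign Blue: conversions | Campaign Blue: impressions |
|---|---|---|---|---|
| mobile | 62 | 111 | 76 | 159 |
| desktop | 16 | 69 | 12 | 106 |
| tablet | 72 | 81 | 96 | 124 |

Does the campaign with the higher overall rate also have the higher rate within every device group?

Yes

Mobile: the static ad 62/111 = 55.9%, Campaign Blue 76/159 = 47.8% → the static ad
Desktop: the static ad 16/69 = 23.2%, Campaign Blue 12/106 = 11.3% → the static ad
Tablet: the static ad 72/81 = 88.9%, Campaign Blue 96/124 = 77.4% → the static ad
Overall: the static ad 150/261 = 57.5%, Campaign Blue 184/389 = 47.3% → the static ad
The static ad wins overall and in every device group — no reversal.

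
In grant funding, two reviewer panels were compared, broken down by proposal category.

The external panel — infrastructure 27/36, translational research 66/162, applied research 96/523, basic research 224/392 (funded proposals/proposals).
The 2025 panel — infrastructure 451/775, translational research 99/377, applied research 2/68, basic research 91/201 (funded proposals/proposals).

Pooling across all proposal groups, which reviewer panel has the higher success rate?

Infrastructure: the external panel 27/36 = 75.0%, the 2025 panel 451/775 = 58.2% → the external panel
Translational research: the external panel 66/162 = 40.7%, the 2025 panel 99/377 = 26.3% → the external panel
Applied research: the external panel 96/523 = 18.4%, the 2025 panel 2/68 = 2.9% → the external panel
Basic research: the external panel 224/392 = 57.1%, the 2025 panel 91/201 = 45.3% → the external panel
Overall: the external panel 413/1113 = 37.1%, the 2025 panel 643/1421 = 45.2% → the 2025 panel
(The external panel wins every proposal group but the 2025 panel wins overall — the external panel's proposals skew toward the low-rate applied research group.)

the 2025 panel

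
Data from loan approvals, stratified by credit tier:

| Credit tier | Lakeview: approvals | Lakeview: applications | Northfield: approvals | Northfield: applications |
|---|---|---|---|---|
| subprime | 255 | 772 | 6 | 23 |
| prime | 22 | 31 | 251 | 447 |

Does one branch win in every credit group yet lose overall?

Subprime: Lakeview 255/772 = 33.0%, Northfield 6/23 = 26.1% → Lakeview
Prime: Lakeview 22/31 = 71.0%, Northfield 251/447 = 56.2% → Lakeview
Overall: Lakeview 277/803 = 34.5%, Northfield 257/470 = 54.7% → Northfield
Lakeview wins each credit group but Northfield wins overall — the comparison reverses. Lakeview's applications skew toward subprime, which has a lower base rate.

Yes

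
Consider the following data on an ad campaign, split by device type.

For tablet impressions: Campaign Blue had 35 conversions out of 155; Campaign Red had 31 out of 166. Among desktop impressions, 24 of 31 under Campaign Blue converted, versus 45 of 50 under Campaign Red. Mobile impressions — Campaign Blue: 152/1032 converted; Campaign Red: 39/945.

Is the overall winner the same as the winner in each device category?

Tablet: Campaign Blue 35/155 = 22.6%, Campaign Red 31/166 = 18.7% → Campaign Blue
Desktop: Campaign Blue 24/31 = 77.4%, Campaign Red 45/50 = 90.0% → Campaign Red
Mobile: Campaign Blue 152/1032 = 14.7%, Campaign Red 39/945 = 4.1% → Campaign Blue
Overall: Campaign Blue 211/1218 = 17.3%, Campaign Red 115/1161 = 9.9% → Campaign Blue
Neither sweeps: Campaign Blue wins 2 of 3 groups, Campaign Red wins 1. Campaign Blue wins overall but not every group — no Simpson reversal.

No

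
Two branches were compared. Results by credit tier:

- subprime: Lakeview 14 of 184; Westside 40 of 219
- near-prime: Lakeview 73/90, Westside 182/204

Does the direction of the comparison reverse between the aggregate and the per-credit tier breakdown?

Subprime: Lakeview 14/184 = 7.6%, Westside 40/219 = 18.3% → Westside
Near-prime: Lakeview 73/90 = 81.1%, Westside 182/204 = 89.2% → Westside
Overall: Lakeview 87/274 = 31.8%, Westside 222/423 = 52.5% → Westside
Westside wins overall and in every credit group — no reversal.

No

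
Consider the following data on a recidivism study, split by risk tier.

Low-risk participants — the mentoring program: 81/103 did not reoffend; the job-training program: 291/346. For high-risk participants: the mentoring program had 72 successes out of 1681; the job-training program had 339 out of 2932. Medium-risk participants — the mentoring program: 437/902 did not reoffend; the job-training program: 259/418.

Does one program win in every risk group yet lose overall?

No

Low-risk: the mentoring program 81/103 = 78.6%, the job-training program 291/346 = 84.1% → the job-training program
High-risk: the mentoring program 72/1681 = 4.3%, the job-training program 339/2932 = 11.6% → the job-training program
Medium-risk: the mentoring program 437/902 = 48.4%, the job-training program 259/418 = 62.0% → the job-training program
Overall: the mentoring program 590/2686 = 22.0%, the job-training program 889/3696 = 24.1% → the job-training program
The job-training program wins overall and in every risk group — no reversal.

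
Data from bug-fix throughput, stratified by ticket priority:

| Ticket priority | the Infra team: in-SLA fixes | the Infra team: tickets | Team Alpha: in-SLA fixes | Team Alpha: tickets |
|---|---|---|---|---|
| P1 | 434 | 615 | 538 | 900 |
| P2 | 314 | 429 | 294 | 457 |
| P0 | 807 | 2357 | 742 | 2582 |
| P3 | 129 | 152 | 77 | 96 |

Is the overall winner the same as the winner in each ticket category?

P1: the Infra team 434/615 = 70.6%, Team Alpha 538/900 = 59.8% → the Infra team
P2: the Infra team 314/429 = 73.2%, Team Alpha 294/457 = 64.3% → the Infra team
P0: the Infra team 807/2357 = 34.2%, Team Alpha 742/2582 = 28.7% → the Infra team
P3: the Infra team 129/152 = 84.9%, Team Alpha 77/96 = 80.2% → the Infra team
Overall: the Infra team 1684/3553 = 47.4%, Team Alpha 1651/4035 = 40.9% → the Infra team
The Infra team wins overall and in every ticket group — no reversal.

Yes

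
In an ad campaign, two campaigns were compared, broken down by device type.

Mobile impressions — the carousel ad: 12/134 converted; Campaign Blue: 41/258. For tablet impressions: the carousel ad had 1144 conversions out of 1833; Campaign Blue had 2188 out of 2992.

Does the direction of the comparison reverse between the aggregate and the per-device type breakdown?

No

Mobile: the carousel ad 12/134 = 9.0%, Campaign Blue 41/258 = 15.9% → Campaign Blue
Tablet: the carousel ad 1144/1833 = 62.4%, Campaign Blue 2188/2992 = 73.1% → Campaign Blue
Overall: the carousel ad 1156/1967 = 58.8%, Campaign Blue 2229/3250 = 68.6% → Campaign Blue
Campaign Blue wins overall and in every device group — no reversal.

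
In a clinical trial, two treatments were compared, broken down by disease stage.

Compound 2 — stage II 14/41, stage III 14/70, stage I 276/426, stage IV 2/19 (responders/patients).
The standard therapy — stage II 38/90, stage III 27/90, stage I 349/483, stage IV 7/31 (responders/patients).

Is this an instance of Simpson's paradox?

No

Stage II: Compound 2 14/41 = 34.1%, the standard therapy 38/90 = 42.2% → the standard therapy
Stage III: Compound 2 14/70 = 20.0%, the standard therapy 27/90 = 30.0% → the standard therapy
Stage I: Compound 2 276/426 = 64.8%, the standard therapy 349/483 = 72.3% → the standard therapy
Stage IV: Compound 2 2/19 = 10.5%, the standard therapy 7/31 = 22.6% → the standard therapy
Overall: Compound 2 306/556 = 55.0%, the standard therapy 421/694 = 60.7% → the standard therapy
The standard therapy wins overall and in every disease group — no reversal.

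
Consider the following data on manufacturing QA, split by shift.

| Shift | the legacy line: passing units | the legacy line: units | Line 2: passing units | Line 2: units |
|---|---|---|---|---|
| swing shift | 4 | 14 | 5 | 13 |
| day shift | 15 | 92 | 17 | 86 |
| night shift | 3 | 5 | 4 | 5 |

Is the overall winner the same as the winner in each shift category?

Swing shift: the legacy line 4/14 = 28.6%, Line 2 5/13 = 38.5% → Line 2
Day shift: the legacy line 15/92 = 16.3%, Line 2 17/86 = 19.8% → Line 2
Night shift: the legacy line 3/5 = 60.0%, Line 2 4/5 = 80.0% → Line 2
Overall: the legacy line 22/111 = 19.8%, Line 2 26/104 = 25.0% → Line 2
Line 2 wins overall and in every shift group — no reversal.

Yes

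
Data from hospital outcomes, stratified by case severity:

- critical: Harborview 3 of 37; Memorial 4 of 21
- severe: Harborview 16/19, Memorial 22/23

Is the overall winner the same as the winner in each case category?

Yes

Critical: Harborview 3/37 = 8.1%, Memorial 4/21 = 19.0% → Memorial
Severe: Harborview 16/19 = 84.2%, Memorial 22/23 = 95.7% → Memorial
Overall: Harborview 19/56 = 33.9%, Memorial 26/44 = 59.1% → Memorial
Memorial wins overall and in every case group — no reversal.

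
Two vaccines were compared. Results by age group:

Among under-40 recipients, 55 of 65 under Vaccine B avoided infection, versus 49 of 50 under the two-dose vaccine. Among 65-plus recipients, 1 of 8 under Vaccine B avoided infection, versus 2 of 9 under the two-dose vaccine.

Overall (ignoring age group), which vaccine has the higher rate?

Under-40: Vaccine B 55/65 = 84.6%, the two-dose vaccine 49/50 = 98.0% → the two-dose vaccine
65-plus: Vaccine B 1/8 = 12.5%, the two-dose vaccine 2/9 = 22.2% → the two-dose vaccine
Overall: Vaccine B 56/73 = 76.7%, the two-dose vaccine 51/59 = 86.4% → the two-dose vaccine

the two-dose vaccine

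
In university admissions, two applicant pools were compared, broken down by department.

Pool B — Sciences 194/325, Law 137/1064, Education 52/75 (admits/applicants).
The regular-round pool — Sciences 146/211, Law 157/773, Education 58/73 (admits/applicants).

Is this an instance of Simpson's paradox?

No

Sciences: Pool B 194/325 = 59.7%, the regular-round pool 146/211 = 69.2% → the regular-round pool
Law: Pool B 137/1064 = 12.9%, the regular-round pool 157/773 = 20.3% → the regular-round pool
Education: Pool B 52/75 = 69.3%, the regular-round pool 58/73 = 79.5% → the regular-round pool
Overall: Pool B 383/1464 = 26.2%, the regular-round pool 361/1057 = 34.2% → the regular-round pool
The regular-round pool wins overall and in every department group — no reversal.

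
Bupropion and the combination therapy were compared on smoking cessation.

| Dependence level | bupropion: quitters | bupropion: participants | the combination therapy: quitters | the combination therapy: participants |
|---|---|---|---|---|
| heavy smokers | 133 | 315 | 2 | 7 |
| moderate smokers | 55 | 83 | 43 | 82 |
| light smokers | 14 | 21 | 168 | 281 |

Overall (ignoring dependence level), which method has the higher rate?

Heavy smokers: bupropion 133/315 = 42.2%, the combination therapy 2/7 = 28.6% → bupropion
Moderate smokers: bupropion 55/83 = 66.3%, the combination therapy 43/82 = 52.4% → bupropion
Light smokers: bupropion 14/21 = 66.7%, the combination therapy 168/281 = 59.8% → bupropion
Overall: bupropion 202/419 = 48.2%, the combination therapy 213/370 = 57.6% → the combination therapy
(Bupropion wins every dependence group but the combination therapy wins overall — bupropion's participants skew toward the low-rate heavy smokers group.)

the combination therapy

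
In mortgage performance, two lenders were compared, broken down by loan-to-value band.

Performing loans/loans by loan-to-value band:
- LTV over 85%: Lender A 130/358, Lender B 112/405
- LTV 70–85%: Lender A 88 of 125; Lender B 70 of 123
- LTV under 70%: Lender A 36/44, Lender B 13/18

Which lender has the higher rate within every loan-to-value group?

Lender A

LTV over 85%: Lender A 130/358 = 36.3%, Lender B 112/405 = 27.7% → Lender A
LTV 70–85%: Lender A 88/125 = 70.4%, Lender B 70/123 = 56.9% → Lender A
LTV under 70%: Lender A 36/44 = 81.8%, Lender B 13/18 = 72.2% → Lender A
Lender A has the higher rate in all 3 groups.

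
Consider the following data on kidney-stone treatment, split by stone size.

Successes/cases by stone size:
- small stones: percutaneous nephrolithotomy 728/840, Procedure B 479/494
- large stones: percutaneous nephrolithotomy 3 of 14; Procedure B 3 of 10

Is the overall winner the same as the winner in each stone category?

Small stones: percutaneous nephrolithotomy 728/840 = 86.7%, Procedure B 479/494 = 97.0% → Procedure B
Large stones: percutaneous nephrolithotomy 3/14 = 21.4%, Procedure B 3/10 = 30.0% → Procedure B
Overall: percutaneous nephrolithotomy 731/854 = 85.6%, Procedure B 482/504 = 95.6% → Procedure B
Procedure B wins overall and in every stone group — no reversal.

Yes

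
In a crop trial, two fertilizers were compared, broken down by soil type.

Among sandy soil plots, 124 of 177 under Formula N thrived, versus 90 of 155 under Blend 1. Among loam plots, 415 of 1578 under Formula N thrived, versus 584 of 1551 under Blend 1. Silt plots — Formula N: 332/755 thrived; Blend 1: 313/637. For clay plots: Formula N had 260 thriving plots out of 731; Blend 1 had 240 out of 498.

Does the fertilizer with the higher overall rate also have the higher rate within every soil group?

Sandy soil: Formula N 124/177 = 70.1%, Blend 1 90/155 = 58.1% → Formula N
Loam: Formula N 415/1578 = 26.3%, Blend 1 584/1551 = 37.7% → Blend 1
Silt: Formula N 332/755 = 44.0%, Blend 1 313/637 = 49.1% → Blend 1
Clay: Formula N 260/731 = 35.6%, Blend 1 240/498 = 48.2% → Blend 1
Overall: Formula N 1131/3241 = 34.9%, Blend 1 1227/2841 = 43.2% → Blend 1
Neither sweeps: Formula N wins 1 of 4 groups, Blend 1 wins 3. Blend 1 wins overall but not every group — no Simpson reversal.

No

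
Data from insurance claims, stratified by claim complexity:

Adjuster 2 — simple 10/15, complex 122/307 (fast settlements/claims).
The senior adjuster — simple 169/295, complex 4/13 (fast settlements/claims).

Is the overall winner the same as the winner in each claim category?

Simple: Adjuster 2 10/15 = 66.7%, the senior adjuster 169/295 = 57.3% → Adjuster 2
Complex: Adjuster 2 122/307 = 39.7%, the senior adjuster 4/13 = 30.8% → Adjuster 2
Overall: Adjuster 2 132/322 = 41.0%, the senior adjuster 173/308 = 56.2% → the senior adjuster
Adjuster 2 wins each claim group but the senior adjuster wins overall — the comparison reverses. Adjuster 2's claims skew toward complex, which has a lower base rate.

No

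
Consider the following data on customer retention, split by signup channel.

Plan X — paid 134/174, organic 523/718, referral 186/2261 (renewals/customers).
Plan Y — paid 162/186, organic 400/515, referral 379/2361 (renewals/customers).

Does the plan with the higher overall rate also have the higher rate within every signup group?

Paid: Plan X 134/174 = 77.0%, Plan Y 162/186 = 87.1% → Plan Y
Organic: Plan X 523/718 = 72.8%, Plan Y 400/515 = 77.7% → Plan Y
Referral: Plan X 186/2261 = 8.2%, Plan Y 379/2361 = 16.1% → Plan Y
Overall: Plan X 843/3153 = 26.7%, Plan Y 941/3062 = 30.7% → Plan Y
Plan Y wins overall and in every signup group — no reversal.

Yes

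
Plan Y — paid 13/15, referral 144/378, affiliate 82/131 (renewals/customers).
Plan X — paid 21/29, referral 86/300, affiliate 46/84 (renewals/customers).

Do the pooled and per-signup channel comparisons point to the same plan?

Paid: Plan Y 13/15 = 86.7%, Plan X 21/29 = 72.4% → Plan Y
Referral: Plan Y 144/378 = 38.1%, Plan X 86/300 = 28.7% → Plan Y
Affiliate: Plan Y 82/131 = 62.6%, Plan X 46/84 = 54.8% → Plan Y
Overall: Plan Y 239/524 = 45.6%, Plan X 153/413 = 37.0% → Plan Y
Plan Y wins overall and in every signup group — no reversal.

Yes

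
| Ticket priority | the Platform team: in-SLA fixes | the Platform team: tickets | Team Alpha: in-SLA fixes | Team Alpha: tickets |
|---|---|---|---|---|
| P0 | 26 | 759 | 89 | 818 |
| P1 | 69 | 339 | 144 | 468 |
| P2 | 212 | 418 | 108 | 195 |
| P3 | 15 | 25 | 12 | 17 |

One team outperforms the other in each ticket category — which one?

Team Alpha

P0: the Platform team 26/759 = 3.4%, Team Alpha 89/818 = 10.9% → Team Alpha
P1: the Platform team 69/339 = 20.4%, Team Alpha 144/468 = 30.8% → Team Alpha
P2: the Platform team 212/418 = 50.7%, Team Alpha 108/195 = 55.4% → Team Alpha
P3: the Platform team 15/25 = 60.0%, Team Alpha 12/17 = 70.6% → Team Alpha
Team Alpha has the higher rate in all 4 groups.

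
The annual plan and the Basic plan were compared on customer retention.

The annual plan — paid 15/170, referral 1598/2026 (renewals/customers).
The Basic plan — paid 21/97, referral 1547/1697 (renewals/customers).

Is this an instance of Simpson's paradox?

Paid: the annual plan 15/170 = 8.8%, the Basic plan 21/97 = 21.6% → the Basic plan
Referral: the annual plan 1598/2026 = 78.9%, the Basic plan 1547/1697 = 91.2% → the Basic plan
Overall: the annual plan 1613/2196 = 73.5%, the Basic plan 1568/1794 = 87.4% → the Basic plan
The Basic plan wins overall and in every signup group — no reversal.

No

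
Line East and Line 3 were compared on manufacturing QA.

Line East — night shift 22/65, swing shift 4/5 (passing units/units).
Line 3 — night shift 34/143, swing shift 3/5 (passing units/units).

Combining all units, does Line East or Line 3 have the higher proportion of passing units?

Line East

Night shift: Line East 22/65 = 33.8%, Line 3 34/143 = 23.8% → Line East
Swing shift: Line East 4/5 = 80.0%, Line 3 3/5 = 60.0% → Line East
Overall: Line East 26/70 = 37.1%, Line 3 37/148 = 25.0% → Line East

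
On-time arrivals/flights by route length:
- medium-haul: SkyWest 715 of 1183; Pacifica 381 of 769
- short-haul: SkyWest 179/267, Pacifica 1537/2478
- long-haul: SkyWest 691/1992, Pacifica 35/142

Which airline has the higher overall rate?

Medium-haul: SkyWest 715/1183 = 60.4%, Pacifica 381/769 = 49.5% → SkyWest
Short-haul: SkyWest 179/267 = 67.0%, Pacifica 1537/2478 = 62.0% → SkyWest
Long-haul: SkyWest 691/1992 = 34.7%, Pacifica 35/142 = 24.6% → SkyWest
Overall: SkyWest 1585/3442 = 46.0%, Pacifica 1953/3389 = 57.6% → Pacifica
(SkyWest wins every route group but Pacifica wins overall — SkyWest's flights skew toward the low-rate long-haul group.)

Pacifica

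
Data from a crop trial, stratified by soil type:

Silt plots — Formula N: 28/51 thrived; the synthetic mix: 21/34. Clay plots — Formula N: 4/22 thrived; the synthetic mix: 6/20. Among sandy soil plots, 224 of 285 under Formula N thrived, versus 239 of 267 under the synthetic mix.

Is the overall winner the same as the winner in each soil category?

Silt: Formula N 28/51 = 54.9%, the synthetic mix 21/34 = 61.8% → the synthetic mix
Clay: Formula N 4/22 = 18.2%, the synthetic mix 6/20 = 30.0% → the synthetic mix
Sandy soil: Formula N 224/285 = 78.6%, the synthetic mix 239/267 = 89.5% → the synthetic mix
Overall: Formula N 256/358 = 71.5%, the synthetic mix 266/321 = 82.9% → the synthetic mix
The synthetic mix wins overall and in every soil group — no reversal.

Yes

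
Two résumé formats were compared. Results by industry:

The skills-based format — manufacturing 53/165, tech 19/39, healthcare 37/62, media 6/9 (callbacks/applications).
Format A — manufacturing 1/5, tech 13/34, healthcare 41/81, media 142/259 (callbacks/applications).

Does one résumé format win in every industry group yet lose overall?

Yes

Manufacturing: the skills-based format 53/165 = 32.1%, Format A 1/5 = 20.0% → the skills-based format
Tech: the skills-based format 19/39 = 48.7%, Format A 13/34 = 38.2% → the skills-based format
Healthcare: the skills-based format 37/62 = 59.7%, Format A 41/81 = 50.6% → the skills-based format
Media: the skills-based format 6/9 = 66.7%, Format A 142/259 = 54.8% → the skills-based format
Overall: the skills-based format 115/275 = 41.8%, Format A 197/379 = 52.0% → Format A
The skills-based format wins each industry group but Format A wins overall — the comparison reverses. The skills-based format's applications skew toward manufacturing, which has a lower base rate.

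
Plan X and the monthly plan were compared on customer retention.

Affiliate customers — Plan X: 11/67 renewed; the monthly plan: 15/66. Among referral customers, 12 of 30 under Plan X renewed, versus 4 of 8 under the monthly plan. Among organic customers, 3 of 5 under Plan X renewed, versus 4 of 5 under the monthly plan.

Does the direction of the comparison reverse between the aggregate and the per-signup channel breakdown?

Affiliate: Plan X 11/67 = 16.4%, the monthly plan 15/66 = 22.7% → the monthly plan
Referral: Plan X 12/30 = 40.0%, the monthly plan 4/8 = 50.0% → the monthly plan
Organic: Plan X 3/5 = 60.0%, the monthly plan 4/5 = 80.0% → the monthly plan
Overall: Plan X 26/102 = 25.5%, the monthly plan 23/79 = 29.1% → the monthly plan
The monthly plan wins overall and in every signup group — no reversal.

No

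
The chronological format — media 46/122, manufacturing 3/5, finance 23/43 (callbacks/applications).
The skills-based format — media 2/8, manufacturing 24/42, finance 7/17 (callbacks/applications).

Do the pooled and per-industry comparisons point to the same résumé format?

No

Media: the chronological format 46/122 = 37.7%, the skills-based format 2/8 = 25.0% → the chronological format
Manufacturing: the chronological format 3/5 = 60.0%, the skills-based format 24/42 = 57.1% → the chronological format
Finance: the chronological format 23/43 = 53.5%, the skills-based format 7/17 = 41.2% → the chronological format
Overall: the chronological format 72/170 = 42.4%, the skills-based format 33/67 = 49.3% → the skills-based format
The chronological format wins each industry group but the skills-based format wins overall — the comparison reverses. The chronological format's applications skew toward media, which has a lower base rate.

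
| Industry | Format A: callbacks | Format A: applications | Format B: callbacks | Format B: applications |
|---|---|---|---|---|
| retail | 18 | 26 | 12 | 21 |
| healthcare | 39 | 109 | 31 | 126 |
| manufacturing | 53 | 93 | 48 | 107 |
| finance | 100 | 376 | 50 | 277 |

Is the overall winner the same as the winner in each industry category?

Yes

Retail: Format A 18/26 = 69.2%, Format B 12/21 = 57.1% → Format A
Healthcare: Format A 39/109 = 35.8%, Format B 31/126 = 24.6% → Format A
Manufacturing: Format A 53/93 = 57.0%, Format B 48/107 = 44.9% → Format A
Finance: Format A 100/376 = 26.6%, Format B 50/277 = 18.1% → Format A
Overall: Format A 210/604 = 34.8%, Format B 141/531 = 26.6% → Format A
Format A wins overall and in every industry group — no reversal.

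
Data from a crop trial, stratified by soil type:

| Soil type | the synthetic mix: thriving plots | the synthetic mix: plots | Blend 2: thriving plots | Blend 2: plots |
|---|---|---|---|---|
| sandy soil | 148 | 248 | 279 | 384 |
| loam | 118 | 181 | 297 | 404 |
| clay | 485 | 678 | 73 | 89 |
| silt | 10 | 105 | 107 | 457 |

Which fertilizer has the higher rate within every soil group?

Sandy soil: the synthetic mix 148/248 = 59.7%, Blend 2 279/384 = 72.7% → Blend 2
Loam: the synthetic mix 118/181 = 65.2%, Blend 2 297/404 = 73.5% → Blend 2
Clay: the synthetic mix 485/678 = 71.5%, Blend 2 73/89 = 82.0% → Blend 2
Silt: the synthetic mix 10/105 = 9.5%, Blend 2 107/457 = 23.4% → Blend 2
Blend 2 has the higher rate in all 4 groups.

Blend 2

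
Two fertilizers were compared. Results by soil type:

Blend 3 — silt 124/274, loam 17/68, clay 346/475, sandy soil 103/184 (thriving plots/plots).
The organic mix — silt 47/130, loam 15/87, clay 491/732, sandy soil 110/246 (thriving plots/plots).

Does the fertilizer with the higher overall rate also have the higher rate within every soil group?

Yes

Silt: Blend 3 124/274 = 45.3%, the organic mix 47/130 = 36.2% → Blend 3
Loam: Blend 3 17/68 = 25.0%, the organic mix 15/87 = 17.2% → Blend 3
Clay: Blend 3 346/475 = 72.8%, the organic mix 491/732 = 67.1% → Blend 3
Sandy soil: Blend 3 103/184 = 56.0%, the organic mix 110/246 = 44.7% → Blend 3
Overall: Blend 3 590/1001 = 58.9%, the organic mix 663/1195 = 55.5% → Blend 3
Blend 3 wins overall and in every soil group — no reversal.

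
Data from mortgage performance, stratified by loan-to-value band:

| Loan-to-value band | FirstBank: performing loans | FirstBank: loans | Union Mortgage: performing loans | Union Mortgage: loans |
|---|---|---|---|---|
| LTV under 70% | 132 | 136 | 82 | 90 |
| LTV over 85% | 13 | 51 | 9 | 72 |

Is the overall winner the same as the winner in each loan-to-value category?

Yes

LTV under 70%: FirstBank 132/136 = 97.1%, Union Mortgage 82/90 = 91.1% → FirstBank
LTV over 85%: FirstBank 13/51 = 25.5%, Union Mortgage 9/72 = 12.5% → FirstBank
Overall: FirstBank 145/187 = 77.5%, Union Mortgage 91/162 = 56.2% → FirstBank
FirstBank wins overall and in every loan-to-value group — no reversal.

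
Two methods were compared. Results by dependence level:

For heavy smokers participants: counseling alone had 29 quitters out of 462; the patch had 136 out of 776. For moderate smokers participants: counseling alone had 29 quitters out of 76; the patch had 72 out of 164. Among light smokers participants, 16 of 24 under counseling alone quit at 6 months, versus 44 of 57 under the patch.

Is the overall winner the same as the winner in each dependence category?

Yes

Heavy smokers: counseling alone 29/462 = 6.3%, the patch 136/776 = 17.5% → the patch
Moderate smokers: counseling alone 29/76 = 38.2%, the patch 72/164 = 43.9% → the patch
Light smokers: counseling alone 16/24 = 66.7%, the patch 44/57 = 77.2% → the patch
Overall: counseling alone 74/562 = 13.2%, the patch 252/997 = 25.3% → the patch
The patch wins overall and in every dependence group — no reversal.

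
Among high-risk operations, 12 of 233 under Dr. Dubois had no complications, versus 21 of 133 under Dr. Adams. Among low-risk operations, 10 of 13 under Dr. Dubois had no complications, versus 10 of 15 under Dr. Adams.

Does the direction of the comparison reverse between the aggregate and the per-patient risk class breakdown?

High-risk: Dr. Dubois 12/233 = 5.2%, Dr. Adams 21/133 = 15.8% → Dr. Adams
Low-risk: Dr. Dubois 10/13 = 76.9%, Dr. Adams 10/15 = 66.7% → Dr. Dubois
Overall: Dr. Dubois 22/246 = 8.9%, Dr. Adams 31/148 = 20.9% → Dr. Adams
Neither sweeps: Dr. Dubois wins 1 of 2 groups, Dr. Adams wins 1. Dr. Adams wins overall but not every group — no Simpson reversal.

No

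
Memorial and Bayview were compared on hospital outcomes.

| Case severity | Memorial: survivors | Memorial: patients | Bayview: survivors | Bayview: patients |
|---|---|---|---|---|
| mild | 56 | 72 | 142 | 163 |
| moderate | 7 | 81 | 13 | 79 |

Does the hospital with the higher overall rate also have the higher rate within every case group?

Yes

Mild: Memorial 56/72 = 77.8%, Bayview 142/163 = 87.1% → Bayview
Moderate: Memorial 7/81 = 8.6%, Bayview 13/79 = 16.5% → Bayview
Overall: Memorial 63/153 = 41.2%, Bayview 155/242 = 64.0% → Bayview
Bayview wins overall and in every case group — no reversal.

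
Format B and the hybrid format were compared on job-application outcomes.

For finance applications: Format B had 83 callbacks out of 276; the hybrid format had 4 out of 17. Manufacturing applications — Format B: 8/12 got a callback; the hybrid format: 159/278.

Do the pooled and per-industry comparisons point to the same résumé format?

No

Finance: Format B 83/276 = 30.1%, the hybrid format 4/17 = 23.5% → Format B
Manufacturing: Format B 8/12 = 66.7%, the hybrid format 159/278 = 57.2% → Format B
Overall: Format B 91/288 = 31.6%, the hybrid format 163/295 = 55.3% → the hybrid format
Format B wins each industry group but the hybrid format wins overall — the comparison reverses. Format B's applications skew toward finance, which has a lower base rate.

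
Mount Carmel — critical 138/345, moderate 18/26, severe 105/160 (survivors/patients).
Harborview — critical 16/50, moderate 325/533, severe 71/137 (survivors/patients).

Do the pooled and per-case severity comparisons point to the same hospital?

No

Critical: Mount Carmel 138/345 = 40.0%, Harborview 16/50 = 32.0% → Mount Carmel
Moderate: Mount Carmel 18/26 = 69.2%, Harborview 325/533 = 61.0% → Mount Carmel
Severe: Mount Carmel 105/160 = 65.6%, Harborview 71/137 = 51.8% → Mount Carmel
Overall: Mount Carmel 261/531 = 49.2%, Harborview 412/720 = 57.2% → Harborview
Mount Carmel wins each case group but Harborview wins overall — the comparison reverses. Mount Carmel's patients skew toward critical, which has a lower base rate.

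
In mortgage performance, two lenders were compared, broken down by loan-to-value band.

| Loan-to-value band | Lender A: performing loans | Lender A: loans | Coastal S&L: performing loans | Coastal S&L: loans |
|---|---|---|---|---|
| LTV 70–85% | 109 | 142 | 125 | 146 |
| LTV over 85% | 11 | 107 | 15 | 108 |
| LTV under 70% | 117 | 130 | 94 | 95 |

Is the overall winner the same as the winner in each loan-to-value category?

LTV 70–85%: Lender A 109/142 = 76.8%, Coastal S&L 125/146 = 85.6% → Coastal S&L
LTV over 85%: Lender A 11/107 = 10.3%, Coastal S&L 15/108 = 13.9% → Coastal S&L
LTV under 70%: Lender A 117/130 = 90.0%, Coastal S&L 94/95 = 98.9% → Coastal S&L
Overall: Lender A 237/379 = 62.5%, Coastal S&L 234/349 = 67.0% → Coastal S&L
Coastal S&L wins overall and in every loan-to-value group — no reversal.

Yes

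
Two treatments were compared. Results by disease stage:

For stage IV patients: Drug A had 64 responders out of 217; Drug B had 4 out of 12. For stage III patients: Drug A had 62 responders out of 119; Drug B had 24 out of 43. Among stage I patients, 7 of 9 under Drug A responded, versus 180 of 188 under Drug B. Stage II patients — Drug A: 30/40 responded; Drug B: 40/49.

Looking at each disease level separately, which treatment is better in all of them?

Stage IV: Drug A 64/217 = 29.5%, Drug B 4/12 = 33.3% → Drug B
Stage III: Drug A 62/119 = 52.1%, Drug B 24/43 = 55.8% → Drug B
Stage I: Drug A 7/9 = 77.8%, Drug B 180/188 = 95.7% → Drug B
Stage II: Drug A 30/40 = 75.0%, Drug B 40/49 = 81.6% → Drug B
Drug B has the higher rate in all 4 groups.

Drug B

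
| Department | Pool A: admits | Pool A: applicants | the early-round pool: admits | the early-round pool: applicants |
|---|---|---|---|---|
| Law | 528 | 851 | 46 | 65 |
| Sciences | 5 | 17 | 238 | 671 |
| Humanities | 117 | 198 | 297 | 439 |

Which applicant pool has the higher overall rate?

Pool A

Law: Pool A 528/851 = 62.0%, the early-round pool 46/65 = 70.8% → the early-round pool
Sciences: Pool A 5/17 = 29.4%, the early-round pool 238/671 = 35.5% → the early-round pool
Humanities: Pool A 117/198 = 59.1%, the early-round pool 297/439 = 67.7% → the early-round pool
Overall: Pool A 650/1066 = 61.0%, the early-round pool 581/1175 = 49.4% → Pool A
(The early-round pool wins every department group but Pool A wins overall — the early-round pool's applicants skew toward the low-rate Sciences group.)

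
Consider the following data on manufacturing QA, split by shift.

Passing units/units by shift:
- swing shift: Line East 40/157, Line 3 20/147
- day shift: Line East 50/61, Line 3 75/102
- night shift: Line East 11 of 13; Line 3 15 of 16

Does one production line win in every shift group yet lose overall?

No

Swing shift: Line East 40/157 = 25.5%, Line 3 20/147 = 13.6% → Line East
Day shift: Line East 50/61 = 82.0%, Line 3 75/102 = 73.5% → Line East
Night shift: Line East 11/13 = 84.6%, Line 3 15/16 = 93.8% → Line 3
Overall: Line East 101/231 = 43.7%, Line 3 110/265 = 41.5% → Line East
Neither sweeps: Line East wins 2 of 3 groups, Line 3 wins 1. Line East wins overall but not every group — no Simpson reversal.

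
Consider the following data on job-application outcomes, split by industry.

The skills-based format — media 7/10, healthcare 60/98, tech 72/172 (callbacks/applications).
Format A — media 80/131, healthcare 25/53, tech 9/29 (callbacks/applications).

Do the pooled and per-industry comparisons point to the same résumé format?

Media: the skills-based format 7/10 = 70.0%, Format A 80/131 = 61.1% → the skills-based format
Healthcare: the skills-based format 60/98 = 61.2%, Format A 25/53 = 47.2% → the skills-based format
Tech: the skills-based format 72/172 = 41.9%, Format A 9/29 = 31.0% → the skills-based format
Overall: the skills-based format 139/280 = 49.6%, Format A 114/213 = 53.5% → Format A
The skills-based format wins each industry group but Format A wins overall — the comparison reverses. The skills-based format's applications skew toward tech, which has a lower base rate.

No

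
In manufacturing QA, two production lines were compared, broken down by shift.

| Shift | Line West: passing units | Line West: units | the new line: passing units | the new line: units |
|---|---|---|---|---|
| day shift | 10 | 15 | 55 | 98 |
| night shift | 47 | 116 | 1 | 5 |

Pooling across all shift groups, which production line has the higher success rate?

Day shift: Line West 10/15 = 66.7%, the new line 55/98 = 56.1% → Line West
Night shift: Line West 47/116 = 40.5%, the new line 1/5 = 20.0% → Line West
Overall: Line West 57/131 = 43.5%, the new line 56/103 = 54.4% → the new line
(Line West wins every shift group but the new line wins overall — Line West's units skew toward the low-rate night shift group.)

the new line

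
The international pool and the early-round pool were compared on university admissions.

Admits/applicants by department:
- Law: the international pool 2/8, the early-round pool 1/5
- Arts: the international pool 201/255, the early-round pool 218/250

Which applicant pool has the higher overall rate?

Law: the international pool 2/8 = 25.0%, the early-round pool 1/5 = 20.0% → the international pool
Arts: the international pool 201/255 = 78.8%, the early-round pool 218/250 = 87.2% → the early-round pool
Overall: the international pool 203/263 = 77.2%, the early-round pool 219/255 = 85.9% → the early-round pool
(Neither sweeps every department group, but the early-round pool has the higher pooled rate.)

the early-round pool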